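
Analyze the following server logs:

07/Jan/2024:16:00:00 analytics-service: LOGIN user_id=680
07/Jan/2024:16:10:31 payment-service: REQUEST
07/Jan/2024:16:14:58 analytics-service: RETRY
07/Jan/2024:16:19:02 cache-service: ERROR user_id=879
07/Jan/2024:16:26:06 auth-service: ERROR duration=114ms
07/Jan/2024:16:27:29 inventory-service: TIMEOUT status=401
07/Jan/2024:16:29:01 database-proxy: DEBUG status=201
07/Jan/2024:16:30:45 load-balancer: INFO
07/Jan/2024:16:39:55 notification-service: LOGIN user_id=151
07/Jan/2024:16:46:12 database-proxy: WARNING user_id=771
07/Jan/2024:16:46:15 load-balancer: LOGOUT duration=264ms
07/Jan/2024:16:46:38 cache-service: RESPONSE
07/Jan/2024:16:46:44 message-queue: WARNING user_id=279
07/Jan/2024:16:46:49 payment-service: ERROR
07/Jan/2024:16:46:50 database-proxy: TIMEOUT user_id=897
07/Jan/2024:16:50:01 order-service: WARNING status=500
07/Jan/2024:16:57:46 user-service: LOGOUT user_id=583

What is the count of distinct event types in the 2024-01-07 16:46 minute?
5

To count unique event types:

1. Filter events in the minute starting at 2024-01-07 16:46
2. Extract event types from matching entries
3. Count unique types: 5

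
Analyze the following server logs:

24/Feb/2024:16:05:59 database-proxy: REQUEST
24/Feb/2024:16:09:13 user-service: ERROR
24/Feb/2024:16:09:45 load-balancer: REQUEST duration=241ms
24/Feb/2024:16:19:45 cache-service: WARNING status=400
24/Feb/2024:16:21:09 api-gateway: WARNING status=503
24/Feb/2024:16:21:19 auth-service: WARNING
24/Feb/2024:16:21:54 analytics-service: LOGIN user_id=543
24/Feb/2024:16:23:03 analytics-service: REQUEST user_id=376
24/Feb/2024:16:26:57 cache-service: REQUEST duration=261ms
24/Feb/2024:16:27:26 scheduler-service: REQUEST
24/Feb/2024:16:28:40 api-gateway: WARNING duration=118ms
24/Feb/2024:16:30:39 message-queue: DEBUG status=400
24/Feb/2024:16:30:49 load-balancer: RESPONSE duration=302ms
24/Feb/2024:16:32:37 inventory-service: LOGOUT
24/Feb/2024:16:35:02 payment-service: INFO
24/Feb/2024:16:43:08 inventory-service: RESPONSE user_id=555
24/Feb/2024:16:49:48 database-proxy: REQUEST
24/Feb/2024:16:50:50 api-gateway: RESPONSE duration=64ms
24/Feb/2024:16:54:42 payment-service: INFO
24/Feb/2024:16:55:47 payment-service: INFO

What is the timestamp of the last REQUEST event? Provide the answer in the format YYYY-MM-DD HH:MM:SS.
2024-02-24 16:49:48

To find the last event:

1. Filter for all REQUEST events
2. Sort by timestamp
3. Select the last one
4. Timestamp: 2024-02-24 16:49:48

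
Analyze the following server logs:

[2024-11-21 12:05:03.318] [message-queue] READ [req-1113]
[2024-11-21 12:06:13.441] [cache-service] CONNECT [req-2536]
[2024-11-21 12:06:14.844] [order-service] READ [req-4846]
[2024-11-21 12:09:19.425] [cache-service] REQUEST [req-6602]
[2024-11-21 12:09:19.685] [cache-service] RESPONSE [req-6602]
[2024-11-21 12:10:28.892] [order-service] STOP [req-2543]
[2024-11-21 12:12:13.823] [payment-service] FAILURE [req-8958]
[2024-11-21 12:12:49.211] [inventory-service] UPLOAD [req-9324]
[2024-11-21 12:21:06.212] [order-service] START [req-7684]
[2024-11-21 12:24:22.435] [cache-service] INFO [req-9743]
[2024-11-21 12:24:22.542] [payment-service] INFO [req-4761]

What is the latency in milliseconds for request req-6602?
260

To calculate latency:

1. Find REQUEST with id req-6602: 2024-11-21 12:09:19.425
2. Find RESPONSE with id req-6602: 2024-11-21 12:09:19.685
3. Latency: 2024-11-21 12:09:19.685 - 2024-11-21 12:09:19.425 = 260ms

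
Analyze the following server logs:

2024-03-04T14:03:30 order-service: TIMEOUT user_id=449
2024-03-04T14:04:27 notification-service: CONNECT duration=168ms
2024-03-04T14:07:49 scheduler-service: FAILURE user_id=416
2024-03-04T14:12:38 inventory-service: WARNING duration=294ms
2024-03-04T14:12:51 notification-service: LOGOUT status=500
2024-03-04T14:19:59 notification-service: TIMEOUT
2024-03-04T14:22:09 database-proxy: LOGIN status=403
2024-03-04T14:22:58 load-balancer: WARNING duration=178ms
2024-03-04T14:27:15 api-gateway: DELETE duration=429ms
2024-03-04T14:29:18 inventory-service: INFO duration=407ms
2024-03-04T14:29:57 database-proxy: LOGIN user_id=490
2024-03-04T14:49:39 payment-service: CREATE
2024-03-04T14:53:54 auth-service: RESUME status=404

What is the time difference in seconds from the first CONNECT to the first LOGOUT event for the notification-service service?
504

To find the time between events:

1. Locate the first CONNECT event for notification-service: 2024-03-04T14:04:27
2. Locate the first LOGOUT event for notification-service: 2024-03-04T14:12:51
3. Calculate the difference: 2024-03-04T14:12:51 - 2024-03-04T14:04:27 = 504 seconds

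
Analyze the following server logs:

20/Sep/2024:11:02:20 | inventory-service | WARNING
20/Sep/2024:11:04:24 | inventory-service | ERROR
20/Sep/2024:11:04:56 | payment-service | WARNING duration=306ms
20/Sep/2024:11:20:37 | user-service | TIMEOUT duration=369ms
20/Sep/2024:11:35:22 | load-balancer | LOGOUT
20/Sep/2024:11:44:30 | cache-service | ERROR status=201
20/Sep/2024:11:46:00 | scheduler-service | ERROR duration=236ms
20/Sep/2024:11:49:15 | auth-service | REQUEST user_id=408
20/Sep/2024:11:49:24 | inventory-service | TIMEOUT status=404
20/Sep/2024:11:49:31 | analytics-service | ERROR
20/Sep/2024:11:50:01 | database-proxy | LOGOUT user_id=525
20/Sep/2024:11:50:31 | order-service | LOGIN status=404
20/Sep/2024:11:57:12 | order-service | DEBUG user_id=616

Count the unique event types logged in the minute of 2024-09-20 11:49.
3

To count unique event types:

1. Filter events in the minute starting at 2024-09-20 11:49
2. Extract event types from matching entries
3. Count unique types: 3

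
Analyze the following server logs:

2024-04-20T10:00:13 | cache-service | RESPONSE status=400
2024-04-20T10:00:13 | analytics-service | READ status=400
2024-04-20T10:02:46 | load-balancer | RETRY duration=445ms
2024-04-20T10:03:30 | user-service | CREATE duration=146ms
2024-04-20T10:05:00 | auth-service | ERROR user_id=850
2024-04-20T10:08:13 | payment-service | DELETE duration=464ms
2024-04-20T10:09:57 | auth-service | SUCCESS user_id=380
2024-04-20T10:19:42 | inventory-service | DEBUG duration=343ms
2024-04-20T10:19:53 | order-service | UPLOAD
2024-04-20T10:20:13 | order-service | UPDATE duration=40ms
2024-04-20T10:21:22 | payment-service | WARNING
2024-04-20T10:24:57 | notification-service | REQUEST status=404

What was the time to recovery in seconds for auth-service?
297

To calculate recovery time:

1. Find ERROR event for auth-service: 2024-04-20T10:05:00
2. Find next SUCCESS event for auth-service: 2024-04-20T10:09:57
3. Recovery time: 2024-04-20T10:09:57 - 2024-04-20T10:05:00 = 297 seconds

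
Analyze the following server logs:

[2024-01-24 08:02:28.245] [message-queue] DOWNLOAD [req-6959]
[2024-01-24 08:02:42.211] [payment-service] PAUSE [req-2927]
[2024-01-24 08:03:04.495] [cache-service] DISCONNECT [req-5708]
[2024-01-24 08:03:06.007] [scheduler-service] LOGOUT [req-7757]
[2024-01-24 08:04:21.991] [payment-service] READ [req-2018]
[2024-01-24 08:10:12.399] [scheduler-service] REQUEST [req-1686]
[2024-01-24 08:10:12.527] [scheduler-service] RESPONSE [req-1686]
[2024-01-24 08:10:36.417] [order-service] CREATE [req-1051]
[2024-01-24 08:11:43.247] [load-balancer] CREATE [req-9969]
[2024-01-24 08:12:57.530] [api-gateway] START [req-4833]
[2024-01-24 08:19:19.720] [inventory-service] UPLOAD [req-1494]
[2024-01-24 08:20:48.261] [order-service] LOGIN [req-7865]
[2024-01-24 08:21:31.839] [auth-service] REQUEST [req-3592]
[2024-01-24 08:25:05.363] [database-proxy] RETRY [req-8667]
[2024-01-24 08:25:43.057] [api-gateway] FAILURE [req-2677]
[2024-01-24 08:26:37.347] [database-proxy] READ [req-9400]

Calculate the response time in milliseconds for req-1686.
128

To calculate latency:

1. Find REQUEST with id req-1686: 2024-01-24 08:10:12.399
2. Find RESPONSE with id req-1686: 2024-01-24 08:10:12.527
3. Latency: 2024-01-24 08:10:12.527 - 2024-01-24 08:10:12.399 = 128ms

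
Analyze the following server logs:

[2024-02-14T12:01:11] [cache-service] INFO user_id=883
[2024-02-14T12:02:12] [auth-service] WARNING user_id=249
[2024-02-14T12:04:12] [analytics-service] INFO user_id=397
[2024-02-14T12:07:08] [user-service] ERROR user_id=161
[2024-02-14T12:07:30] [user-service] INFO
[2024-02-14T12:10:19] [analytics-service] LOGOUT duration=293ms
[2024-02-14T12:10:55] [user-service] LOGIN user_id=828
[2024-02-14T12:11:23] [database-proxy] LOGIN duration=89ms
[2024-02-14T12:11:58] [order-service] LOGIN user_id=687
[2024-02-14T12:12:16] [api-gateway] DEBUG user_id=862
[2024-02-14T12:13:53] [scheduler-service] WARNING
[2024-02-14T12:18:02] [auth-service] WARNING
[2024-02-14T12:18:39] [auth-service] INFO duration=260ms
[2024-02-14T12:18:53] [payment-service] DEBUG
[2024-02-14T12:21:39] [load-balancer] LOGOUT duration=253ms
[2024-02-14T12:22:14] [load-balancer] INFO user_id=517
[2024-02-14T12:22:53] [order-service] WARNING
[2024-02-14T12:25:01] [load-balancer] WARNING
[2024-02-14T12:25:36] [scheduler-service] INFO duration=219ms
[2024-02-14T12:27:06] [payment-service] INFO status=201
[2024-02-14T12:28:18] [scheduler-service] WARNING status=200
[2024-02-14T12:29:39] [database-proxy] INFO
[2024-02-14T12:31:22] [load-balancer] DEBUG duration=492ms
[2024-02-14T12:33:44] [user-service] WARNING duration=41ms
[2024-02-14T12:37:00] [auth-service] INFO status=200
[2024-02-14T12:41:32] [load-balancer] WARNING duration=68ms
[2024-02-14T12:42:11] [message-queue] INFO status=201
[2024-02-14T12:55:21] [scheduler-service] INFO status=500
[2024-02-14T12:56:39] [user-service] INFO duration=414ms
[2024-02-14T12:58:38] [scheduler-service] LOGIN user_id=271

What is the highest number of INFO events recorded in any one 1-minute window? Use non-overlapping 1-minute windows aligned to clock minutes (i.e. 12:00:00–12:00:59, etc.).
1

To find the burst window:

1. Divide the log period into non-overlapping 1-minute windows starting at 12:00
2. Count INFO events in each window
3. Find the window with maximum count
4. Maximum events in a window: 1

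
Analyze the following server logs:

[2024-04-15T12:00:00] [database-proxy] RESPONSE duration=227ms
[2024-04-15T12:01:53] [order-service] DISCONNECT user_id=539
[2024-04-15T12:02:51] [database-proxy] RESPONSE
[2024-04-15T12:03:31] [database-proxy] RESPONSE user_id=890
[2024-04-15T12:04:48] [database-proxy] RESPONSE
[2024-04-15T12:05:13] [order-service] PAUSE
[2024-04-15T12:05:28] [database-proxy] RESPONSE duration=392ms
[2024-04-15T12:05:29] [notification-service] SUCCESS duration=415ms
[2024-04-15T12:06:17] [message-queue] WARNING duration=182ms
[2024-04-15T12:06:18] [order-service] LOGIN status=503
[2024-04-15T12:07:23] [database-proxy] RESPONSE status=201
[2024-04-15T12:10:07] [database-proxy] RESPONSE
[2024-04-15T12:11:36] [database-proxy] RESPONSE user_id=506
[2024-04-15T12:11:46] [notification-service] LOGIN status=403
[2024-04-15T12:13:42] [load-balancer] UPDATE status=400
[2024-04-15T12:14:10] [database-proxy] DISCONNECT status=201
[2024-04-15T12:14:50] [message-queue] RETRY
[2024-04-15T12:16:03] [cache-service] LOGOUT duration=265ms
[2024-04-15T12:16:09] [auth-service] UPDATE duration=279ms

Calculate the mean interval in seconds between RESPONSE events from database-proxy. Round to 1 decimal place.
99.4

To calculate average interval:

1. Find all RESPONSE events for database-proxy in order
2. Calculate time gaps between consecutive events
3. Compute mean of gaps: 696 / 7 = 99.4 seconds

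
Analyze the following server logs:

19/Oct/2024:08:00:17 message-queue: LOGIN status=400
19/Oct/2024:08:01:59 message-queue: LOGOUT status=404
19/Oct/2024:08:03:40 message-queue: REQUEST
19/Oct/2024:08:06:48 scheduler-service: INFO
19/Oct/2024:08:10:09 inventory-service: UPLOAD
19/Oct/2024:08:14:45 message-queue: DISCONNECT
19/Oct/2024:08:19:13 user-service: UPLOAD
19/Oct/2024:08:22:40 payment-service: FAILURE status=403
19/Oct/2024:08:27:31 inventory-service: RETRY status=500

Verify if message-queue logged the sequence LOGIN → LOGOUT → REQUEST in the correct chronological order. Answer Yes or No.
Yes

To verify sequence order:

1. Find all events in sequence LOGIN → LOGOUT → REQUEST for message-queue
2. Extract their timestamps
3. Check if timestamps are in ascending order
4. Result: Yes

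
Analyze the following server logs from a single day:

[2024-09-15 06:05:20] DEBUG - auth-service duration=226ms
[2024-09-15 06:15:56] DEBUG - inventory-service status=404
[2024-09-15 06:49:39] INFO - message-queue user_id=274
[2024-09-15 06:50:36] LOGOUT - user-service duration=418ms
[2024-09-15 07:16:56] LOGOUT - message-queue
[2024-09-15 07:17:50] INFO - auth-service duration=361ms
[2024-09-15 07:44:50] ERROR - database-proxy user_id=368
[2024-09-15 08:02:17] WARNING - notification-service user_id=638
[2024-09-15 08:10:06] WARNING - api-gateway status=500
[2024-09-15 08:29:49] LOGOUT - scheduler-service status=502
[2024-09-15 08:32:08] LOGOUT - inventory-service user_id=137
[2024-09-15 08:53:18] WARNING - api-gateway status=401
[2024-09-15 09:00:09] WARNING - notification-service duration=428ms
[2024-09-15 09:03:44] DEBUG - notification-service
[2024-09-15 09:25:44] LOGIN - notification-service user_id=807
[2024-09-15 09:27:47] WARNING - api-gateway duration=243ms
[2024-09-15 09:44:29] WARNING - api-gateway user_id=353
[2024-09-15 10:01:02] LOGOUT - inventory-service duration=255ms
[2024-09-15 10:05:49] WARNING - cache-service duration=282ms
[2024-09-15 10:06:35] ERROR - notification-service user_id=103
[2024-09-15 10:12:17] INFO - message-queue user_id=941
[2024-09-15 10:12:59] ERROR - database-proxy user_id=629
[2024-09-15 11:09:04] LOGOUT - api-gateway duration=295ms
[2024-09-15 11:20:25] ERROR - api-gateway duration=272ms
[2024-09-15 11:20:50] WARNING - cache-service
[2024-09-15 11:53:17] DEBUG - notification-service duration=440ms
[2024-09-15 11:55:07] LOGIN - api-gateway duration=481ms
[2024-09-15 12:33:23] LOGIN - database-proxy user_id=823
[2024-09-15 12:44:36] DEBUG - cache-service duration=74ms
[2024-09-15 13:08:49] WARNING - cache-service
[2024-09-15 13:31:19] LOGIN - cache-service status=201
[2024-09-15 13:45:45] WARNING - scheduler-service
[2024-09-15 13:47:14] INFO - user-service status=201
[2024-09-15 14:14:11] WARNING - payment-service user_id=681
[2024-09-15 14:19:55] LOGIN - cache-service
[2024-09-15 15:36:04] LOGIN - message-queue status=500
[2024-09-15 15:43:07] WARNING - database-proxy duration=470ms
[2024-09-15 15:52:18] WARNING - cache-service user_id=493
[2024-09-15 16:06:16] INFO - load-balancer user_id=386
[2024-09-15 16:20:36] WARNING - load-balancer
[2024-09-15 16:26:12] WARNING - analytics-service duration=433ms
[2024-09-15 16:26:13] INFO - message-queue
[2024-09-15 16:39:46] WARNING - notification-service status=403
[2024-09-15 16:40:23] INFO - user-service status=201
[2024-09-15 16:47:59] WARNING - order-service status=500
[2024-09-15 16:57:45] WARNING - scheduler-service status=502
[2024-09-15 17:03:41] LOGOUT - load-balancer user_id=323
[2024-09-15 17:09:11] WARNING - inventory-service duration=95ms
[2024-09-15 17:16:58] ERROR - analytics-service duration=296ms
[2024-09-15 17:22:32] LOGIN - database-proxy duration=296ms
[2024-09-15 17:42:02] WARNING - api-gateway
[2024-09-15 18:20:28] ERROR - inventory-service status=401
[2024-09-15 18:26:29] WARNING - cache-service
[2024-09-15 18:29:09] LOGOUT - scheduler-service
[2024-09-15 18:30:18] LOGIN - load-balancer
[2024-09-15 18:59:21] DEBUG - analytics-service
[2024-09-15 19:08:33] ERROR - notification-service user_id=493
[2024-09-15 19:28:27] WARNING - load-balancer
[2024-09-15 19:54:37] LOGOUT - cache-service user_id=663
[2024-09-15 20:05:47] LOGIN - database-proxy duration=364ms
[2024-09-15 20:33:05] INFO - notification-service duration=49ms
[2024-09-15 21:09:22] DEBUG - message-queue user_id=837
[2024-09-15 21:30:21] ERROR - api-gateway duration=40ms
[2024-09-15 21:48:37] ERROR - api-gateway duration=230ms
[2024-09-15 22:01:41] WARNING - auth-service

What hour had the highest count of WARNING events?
16

To find the peak hour:

1. Group all WARNING events by hour
2. Count events in each hour
3. Find hour with maximum count
4. Peak hour: 16 (with 5 events)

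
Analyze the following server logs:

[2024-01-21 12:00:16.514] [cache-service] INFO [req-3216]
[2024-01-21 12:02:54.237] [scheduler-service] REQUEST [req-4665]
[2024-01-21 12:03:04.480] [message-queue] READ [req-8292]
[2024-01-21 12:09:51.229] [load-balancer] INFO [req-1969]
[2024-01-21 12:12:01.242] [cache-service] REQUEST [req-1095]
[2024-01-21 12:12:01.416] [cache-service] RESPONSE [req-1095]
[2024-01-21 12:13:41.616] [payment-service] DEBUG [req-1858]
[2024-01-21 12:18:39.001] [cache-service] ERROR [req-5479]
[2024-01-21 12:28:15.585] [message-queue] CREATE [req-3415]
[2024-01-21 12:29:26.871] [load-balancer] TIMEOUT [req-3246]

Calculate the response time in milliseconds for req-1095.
174

To calculate latency:

1. Find REQUEST with id req-1095: 2024-01-21 12:12:01.242
2. Find RESPONSE with id req-1095: 2024-01-21 12:12:01.416
3. Latency: 2024-01-21 12:12:01.416 - 2024-01-21 12:12:01.242 = 174ms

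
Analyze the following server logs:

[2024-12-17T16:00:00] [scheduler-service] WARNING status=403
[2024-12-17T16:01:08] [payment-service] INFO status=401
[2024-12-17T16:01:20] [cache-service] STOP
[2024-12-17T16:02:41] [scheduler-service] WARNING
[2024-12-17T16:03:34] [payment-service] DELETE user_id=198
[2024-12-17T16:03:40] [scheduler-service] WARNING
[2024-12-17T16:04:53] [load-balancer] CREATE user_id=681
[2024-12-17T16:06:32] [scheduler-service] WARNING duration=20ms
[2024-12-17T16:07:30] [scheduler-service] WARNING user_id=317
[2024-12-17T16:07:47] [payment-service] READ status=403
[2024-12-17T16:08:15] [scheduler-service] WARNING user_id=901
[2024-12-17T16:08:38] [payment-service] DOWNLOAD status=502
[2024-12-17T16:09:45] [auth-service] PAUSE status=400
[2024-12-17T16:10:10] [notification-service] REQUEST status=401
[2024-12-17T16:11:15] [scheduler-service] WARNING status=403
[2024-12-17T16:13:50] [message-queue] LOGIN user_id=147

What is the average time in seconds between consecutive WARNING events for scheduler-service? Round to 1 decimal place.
112.5

To calculate average interval:

1. Find all WARNING events for scheduler-service in order
2. Calculate time gaps between consecutive events
3. Compute mean of gaps: 675 / 6 = 112.5 seconds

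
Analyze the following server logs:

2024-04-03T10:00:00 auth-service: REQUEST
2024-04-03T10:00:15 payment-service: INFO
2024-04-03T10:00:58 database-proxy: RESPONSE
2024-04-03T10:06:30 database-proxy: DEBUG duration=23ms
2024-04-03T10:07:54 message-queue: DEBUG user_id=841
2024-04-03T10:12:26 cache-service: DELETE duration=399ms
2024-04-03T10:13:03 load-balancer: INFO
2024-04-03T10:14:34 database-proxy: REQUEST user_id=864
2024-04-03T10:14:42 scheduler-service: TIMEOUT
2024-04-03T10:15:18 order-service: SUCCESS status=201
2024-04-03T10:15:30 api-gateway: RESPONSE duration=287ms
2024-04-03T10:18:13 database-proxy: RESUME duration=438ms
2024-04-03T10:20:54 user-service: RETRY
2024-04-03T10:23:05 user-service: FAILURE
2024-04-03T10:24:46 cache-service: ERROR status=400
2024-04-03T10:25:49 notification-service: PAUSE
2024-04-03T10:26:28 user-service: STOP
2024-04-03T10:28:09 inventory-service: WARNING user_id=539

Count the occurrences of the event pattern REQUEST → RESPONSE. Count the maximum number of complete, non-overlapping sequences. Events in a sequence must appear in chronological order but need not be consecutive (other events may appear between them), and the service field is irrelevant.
2

To count sequences:

1. Look for pattern: REQUEST → RESPONSE
2. Greedily scan the log in chronological order, matching each sequence element in turn (ignoring service)
3. Each time the full pattern completes, increment the count and restart matching from the next event
4. Complete non-overlapping sequences found: 2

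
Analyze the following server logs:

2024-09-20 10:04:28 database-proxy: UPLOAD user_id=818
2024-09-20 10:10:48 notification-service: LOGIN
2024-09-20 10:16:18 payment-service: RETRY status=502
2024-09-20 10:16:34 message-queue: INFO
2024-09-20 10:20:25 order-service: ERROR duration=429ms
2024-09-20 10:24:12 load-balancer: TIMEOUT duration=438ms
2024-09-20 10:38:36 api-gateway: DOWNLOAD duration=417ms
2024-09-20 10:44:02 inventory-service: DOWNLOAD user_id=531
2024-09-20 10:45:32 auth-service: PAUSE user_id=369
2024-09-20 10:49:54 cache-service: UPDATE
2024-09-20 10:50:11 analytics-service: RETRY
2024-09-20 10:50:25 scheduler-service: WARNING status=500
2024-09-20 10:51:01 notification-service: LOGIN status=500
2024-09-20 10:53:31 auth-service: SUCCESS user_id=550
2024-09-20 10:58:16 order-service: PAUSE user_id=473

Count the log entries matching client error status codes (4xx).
0

To find matching entries:

1. Pattern to match: client error status codes (4xx)
2. Scan each log entry for the pattern
3. Count matches: 0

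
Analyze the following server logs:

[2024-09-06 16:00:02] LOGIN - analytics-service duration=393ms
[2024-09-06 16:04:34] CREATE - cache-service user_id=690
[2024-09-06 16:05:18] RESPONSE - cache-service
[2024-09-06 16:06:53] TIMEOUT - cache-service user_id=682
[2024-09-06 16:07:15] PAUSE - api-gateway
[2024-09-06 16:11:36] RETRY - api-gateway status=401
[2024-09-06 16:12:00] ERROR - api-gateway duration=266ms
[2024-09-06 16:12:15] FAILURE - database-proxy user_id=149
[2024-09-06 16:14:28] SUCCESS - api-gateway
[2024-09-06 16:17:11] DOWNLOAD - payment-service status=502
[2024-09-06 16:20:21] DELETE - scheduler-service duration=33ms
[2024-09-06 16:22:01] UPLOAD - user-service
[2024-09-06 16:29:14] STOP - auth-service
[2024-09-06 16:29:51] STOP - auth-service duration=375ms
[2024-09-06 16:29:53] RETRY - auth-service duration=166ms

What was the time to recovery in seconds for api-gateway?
148

To calculate recovery time:

1. Find ERROR event for api-gateway: 2024-09-06 16:12:00
2. Find next SUCCESS event for api-gateway: 2024-09-06 16:14:28
3. Recovery time: 2024-09-06 16:14:28 - 2024-09-06 16:12:00 = 148 seconds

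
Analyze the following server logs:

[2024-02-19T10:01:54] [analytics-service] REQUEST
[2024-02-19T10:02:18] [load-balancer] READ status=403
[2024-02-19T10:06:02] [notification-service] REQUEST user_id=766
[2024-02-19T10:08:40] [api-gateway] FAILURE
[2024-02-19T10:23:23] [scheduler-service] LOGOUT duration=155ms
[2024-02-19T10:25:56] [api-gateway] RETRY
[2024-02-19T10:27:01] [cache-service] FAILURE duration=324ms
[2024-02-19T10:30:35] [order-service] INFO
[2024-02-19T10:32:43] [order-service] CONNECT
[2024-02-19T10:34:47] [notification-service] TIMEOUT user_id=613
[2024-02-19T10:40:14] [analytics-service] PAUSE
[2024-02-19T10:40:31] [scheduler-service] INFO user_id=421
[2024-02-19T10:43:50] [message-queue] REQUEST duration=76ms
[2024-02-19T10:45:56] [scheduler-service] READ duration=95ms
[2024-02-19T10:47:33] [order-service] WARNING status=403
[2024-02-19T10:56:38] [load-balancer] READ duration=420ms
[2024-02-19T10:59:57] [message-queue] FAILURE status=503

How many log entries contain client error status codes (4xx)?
2

To find matching entries:

1. Pattern to match: client error status codes (4xx)
2. Scan each log entry for the pattern
3. Count matches: 2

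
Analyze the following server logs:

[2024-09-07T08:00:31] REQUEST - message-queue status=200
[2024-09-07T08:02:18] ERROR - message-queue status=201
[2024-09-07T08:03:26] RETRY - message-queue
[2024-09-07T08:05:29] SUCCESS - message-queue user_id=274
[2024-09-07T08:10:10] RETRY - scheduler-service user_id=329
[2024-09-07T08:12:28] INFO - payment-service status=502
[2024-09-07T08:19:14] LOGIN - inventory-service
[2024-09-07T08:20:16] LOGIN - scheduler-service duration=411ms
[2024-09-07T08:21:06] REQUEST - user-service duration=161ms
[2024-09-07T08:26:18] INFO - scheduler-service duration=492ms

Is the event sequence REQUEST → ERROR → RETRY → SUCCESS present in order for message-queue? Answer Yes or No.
Yes

To verify sequence order:

1. Find all events in sequence REQUEST → ERROR → RETRY → SUCCESS for message-queue
2. Extract their timestamps
3. Check if timestamps are in ascending order
4. Result: Yes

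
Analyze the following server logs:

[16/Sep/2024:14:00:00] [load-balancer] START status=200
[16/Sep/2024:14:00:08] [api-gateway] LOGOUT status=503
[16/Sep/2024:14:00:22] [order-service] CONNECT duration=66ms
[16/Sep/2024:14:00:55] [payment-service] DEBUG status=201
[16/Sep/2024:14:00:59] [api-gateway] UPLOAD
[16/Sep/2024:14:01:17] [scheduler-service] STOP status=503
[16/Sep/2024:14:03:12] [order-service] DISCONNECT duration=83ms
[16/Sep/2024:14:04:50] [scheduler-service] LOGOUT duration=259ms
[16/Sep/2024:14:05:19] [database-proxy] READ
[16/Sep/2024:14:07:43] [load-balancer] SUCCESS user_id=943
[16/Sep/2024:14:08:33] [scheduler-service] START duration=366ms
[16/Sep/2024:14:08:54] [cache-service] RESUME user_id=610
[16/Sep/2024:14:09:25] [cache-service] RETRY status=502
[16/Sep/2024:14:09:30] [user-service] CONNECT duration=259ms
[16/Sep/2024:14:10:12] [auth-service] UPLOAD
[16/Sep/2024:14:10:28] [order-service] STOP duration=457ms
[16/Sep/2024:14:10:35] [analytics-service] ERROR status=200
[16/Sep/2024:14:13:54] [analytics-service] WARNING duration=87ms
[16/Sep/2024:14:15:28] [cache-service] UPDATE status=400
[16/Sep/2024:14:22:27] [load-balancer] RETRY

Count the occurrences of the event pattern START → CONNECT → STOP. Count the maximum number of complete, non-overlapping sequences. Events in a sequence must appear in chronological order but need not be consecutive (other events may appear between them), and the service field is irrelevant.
2

To count sequences:

1. Look for pattern: START → CONNECT → STOP
2. Greedily scan the log in chronological order, matching each sequence element in turn (ignoring service)
3. Each time the full pattern completes, increment the count and restart matching from the next event
4. Complete non-overlapping sequences found: 2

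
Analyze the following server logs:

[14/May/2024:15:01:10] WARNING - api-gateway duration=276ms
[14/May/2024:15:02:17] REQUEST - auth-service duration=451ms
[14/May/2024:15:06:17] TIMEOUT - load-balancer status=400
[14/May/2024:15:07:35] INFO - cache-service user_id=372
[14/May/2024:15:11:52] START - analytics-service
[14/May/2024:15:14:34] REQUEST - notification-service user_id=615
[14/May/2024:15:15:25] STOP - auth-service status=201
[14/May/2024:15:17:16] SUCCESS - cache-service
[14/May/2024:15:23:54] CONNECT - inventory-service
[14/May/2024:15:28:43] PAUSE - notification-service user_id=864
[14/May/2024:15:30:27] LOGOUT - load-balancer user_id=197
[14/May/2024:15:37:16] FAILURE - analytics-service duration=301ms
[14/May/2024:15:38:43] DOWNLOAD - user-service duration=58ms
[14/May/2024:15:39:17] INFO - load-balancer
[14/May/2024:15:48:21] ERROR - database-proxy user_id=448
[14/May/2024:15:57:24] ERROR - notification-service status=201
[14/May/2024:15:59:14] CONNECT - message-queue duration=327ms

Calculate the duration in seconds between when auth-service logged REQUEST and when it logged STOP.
788

To find the time between events:

1. Locate the first REQUEST event for auth-service: 14/May/2024:15:02:17
2. Locate the first STOP event for auth-service: 14/May/2024:15:15:25
3. Calculate the difference: 14/May/2024:15:15:25 - 14/May/2024:15:02:17 = 788 seconds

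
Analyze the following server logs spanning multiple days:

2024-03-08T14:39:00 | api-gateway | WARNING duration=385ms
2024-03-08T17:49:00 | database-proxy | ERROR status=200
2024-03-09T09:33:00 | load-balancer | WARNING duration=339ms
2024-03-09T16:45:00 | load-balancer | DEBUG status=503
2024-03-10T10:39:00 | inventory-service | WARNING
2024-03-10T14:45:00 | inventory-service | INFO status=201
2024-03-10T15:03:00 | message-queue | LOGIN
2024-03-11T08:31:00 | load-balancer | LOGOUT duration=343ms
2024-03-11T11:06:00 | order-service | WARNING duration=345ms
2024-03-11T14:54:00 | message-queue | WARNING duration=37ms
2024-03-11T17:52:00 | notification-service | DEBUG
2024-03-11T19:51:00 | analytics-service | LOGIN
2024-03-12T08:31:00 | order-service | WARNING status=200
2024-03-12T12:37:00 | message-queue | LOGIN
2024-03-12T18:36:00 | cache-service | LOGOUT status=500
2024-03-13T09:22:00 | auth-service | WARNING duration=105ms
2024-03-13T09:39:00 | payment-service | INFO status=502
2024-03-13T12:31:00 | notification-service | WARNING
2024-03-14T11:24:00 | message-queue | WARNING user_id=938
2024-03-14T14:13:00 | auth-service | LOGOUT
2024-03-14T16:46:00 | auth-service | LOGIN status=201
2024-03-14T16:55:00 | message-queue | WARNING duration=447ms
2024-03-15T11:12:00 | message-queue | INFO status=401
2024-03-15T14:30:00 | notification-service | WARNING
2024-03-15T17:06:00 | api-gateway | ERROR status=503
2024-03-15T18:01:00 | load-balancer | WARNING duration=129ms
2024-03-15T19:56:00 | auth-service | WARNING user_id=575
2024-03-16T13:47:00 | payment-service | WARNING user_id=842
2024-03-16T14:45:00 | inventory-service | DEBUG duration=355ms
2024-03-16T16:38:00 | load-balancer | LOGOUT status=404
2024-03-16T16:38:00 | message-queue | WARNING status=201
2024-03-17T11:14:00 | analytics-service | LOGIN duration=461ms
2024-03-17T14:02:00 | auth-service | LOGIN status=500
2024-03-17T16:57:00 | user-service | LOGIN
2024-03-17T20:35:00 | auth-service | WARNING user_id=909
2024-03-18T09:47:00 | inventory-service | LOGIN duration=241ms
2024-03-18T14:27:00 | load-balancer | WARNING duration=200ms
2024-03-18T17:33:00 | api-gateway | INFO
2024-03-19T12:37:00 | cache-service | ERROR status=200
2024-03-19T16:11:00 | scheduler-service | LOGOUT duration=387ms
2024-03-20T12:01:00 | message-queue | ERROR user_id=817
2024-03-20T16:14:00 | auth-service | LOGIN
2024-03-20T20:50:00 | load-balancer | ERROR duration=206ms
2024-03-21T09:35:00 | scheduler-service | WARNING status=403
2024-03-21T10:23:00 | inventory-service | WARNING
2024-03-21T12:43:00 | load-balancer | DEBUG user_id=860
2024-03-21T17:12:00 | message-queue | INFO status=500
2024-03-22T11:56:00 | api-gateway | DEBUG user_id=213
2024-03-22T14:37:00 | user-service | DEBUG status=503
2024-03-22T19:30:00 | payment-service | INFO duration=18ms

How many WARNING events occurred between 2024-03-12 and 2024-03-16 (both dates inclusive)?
10

To filter by date range:

1. Date range: 2024-03-12 through 2024-03-16, both dates inclusive
2. Filter for WARNING events whose date falls in this range
3. Count matching events: 10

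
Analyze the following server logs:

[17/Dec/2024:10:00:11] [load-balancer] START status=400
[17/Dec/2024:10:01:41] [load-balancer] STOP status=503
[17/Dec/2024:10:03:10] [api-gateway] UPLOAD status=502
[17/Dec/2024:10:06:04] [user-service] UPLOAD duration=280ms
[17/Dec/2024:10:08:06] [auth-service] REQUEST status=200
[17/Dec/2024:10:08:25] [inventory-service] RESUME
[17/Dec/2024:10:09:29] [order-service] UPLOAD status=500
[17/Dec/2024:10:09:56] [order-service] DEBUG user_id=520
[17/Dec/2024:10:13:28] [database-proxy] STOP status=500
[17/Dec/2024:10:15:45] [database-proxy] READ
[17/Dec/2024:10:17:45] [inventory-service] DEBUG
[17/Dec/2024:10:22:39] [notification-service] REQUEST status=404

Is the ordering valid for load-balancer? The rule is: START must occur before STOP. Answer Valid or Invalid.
Valid

To validate ordering:

1. Required order: START → STOP
2. Rule: START must occur before STOP
3. Check actual order of events for load-balancer
4. Result: Valid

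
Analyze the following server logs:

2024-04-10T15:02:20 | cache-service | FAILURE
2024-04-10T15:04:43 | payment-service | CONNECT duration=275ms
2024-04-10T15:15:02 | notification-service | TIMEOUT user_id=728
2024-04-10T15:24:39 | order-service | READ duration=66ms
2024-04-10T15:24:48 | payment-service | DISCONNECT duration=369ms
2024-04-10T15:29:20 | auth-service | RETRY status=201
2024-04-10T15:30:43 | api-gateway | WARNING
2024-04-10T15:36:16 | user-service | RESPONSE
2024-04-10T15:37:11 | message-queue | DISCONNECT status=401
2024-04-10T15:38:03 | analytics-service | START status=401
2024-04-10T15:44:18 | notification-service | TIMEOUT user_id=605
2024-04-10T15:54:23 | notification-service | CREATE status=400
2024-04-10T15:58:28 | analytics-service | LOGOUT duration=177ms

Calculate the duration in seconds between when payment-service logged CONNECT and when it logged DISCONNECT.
1205

To find the time between events:

1. Locate the first CONNECT event for payment-service: 2024-04-10T15:04:43
2. Locate the first DISCONNECT event for payment-service: 2024-04-10T15:24:48
3. Calculate the difference: 2024-04-10T15:24:48 - 2024-04-10T15:04:43 = 1205 seconds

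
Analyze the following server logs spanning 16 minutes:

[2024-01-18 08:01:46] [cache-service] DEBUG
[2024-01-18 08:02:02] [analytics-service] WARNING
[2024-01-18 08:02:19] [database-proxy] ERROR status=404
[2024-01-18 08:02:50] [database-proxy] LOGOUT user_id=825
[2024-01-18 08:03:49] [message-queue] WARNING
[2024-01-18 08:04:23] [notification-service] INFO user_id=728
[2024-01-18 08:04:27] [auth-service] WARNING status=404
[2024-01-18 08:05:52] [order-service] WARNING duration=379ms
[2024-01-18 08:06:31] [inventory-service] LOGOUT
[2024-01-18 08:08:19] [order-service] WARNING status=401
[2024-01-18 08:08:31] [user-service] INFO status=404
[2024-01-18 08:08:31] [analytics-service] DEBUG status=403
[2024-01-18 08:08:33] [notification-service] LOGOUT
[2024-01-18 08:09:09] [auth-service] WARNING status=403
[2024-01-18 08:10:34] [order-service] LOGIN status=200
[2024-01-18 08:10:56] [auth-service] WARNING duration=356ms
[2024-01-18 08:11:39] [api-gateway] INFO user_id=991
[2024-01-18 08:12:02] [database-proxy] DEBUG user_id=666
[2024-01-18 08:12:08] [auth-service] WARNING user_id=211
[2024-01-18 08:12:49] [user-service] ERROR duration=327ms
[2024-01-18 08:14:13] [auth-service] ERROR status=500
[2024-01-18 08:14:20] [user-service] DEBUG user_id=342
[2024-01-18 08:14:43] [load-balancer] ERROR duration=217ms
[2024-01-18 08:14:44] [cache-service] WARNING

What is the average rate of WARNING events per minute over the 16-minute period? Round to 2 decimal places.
0.56

To calculate the rate:

1. Count total WARNING events: 9
2. Total time period: 16 minutes
3. Rate = 9 / 16 = 0.56 events per minute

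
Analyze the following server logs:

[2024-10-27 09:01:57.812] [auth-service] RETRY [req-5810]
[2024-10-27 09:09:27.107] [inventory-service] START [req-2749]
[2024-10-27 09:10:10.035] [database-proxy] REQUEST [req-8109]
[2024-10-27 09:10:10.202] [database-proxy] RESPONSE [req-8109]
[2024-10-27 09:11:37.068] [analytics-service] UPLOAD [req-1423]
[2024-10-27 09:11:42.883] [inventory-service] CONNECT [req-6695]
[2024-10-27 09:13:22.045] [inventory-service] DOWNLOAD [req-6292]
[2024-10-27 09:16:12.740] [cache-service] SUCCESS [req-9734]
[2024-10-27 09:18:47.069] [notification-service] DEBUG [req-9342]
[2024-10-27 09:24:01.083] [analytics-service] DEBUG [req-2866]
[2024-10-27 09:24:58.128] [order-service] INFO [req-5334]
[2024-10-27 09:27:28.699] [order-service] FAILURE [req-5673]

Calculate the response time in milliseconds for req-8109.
167

To calculate latency:

1. Find REQUEST with id req-8109: 2024-10-27 09:10:10.035
2. Find RESPONSE with id req-8109: 2024-10-27 09:10:10.202
3. Latency: 2024-10-27 09:10:10.202 - 2024-10-27 09:10:10.035 = 167ms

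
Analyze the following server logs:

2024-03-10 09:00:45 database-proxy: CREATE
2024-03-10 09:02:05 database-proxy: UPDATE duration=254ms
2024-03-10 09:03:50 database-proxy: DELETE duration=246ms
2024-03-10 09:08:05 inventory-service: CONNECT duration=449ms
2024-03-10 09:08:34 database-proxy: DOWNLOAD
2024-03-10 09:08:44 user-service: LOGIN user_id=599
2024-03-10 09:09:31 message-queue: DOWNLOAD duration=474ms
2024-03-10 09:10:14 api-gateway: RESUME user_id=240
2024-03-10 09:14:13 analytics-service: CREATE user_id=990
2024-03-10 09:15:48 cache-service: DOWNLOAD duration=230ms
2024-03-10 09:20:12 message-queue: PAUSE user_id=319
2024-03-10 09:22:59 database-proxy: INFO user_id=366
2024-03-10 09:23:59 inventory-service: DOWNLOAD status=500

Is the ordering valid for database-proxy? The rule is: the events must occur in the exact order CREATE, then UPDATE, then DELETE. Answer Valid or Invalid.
Valid

To validate ordering:

1. Required order: CREATE → UPDATE → DELETE
2. Rule: the events must occur in the exact order CREATE, then UPDATE, then DELETE
3. Check actual order of events for database-proxy
4. Result: Valid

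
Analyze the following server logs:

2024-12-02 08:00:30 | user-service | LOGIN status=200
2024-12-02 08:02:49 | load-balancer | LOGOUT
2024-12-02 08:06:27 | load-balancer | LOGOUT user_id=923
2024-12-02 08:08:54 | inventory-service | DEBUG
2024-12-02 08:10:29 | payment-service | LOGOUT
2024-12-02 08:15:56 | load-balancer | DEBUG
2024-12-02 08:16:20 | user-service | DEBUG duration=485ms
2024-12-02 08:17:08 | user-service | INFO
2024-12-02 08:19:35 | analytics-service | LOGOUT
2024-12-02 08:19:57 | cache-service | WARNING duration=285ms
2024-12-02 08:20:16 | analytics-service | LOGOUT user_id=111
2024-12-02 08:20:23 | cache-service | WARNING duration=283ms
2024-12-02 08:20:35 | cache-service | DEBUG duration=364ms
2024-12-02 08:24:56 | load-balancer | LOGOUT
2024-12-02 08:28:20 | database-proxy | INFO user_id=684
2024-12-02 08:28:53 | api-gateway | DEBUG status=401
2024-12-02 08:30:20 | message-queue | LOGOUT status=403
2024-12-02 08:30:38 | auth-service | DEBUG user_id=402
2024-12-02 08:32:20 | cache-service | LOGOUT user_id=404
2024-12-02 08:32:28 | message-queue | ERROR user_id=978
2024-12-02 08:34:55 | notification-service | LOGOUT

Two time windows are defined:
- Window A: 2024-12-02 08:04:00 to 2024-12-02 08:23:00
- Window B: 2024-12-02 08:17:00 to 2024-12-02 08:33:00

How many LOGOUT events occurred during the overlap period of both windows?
2

To find overlap events:

1. Window A: 2024-12-02 08:04:00 to 2024-12-02 08:23:00
2. Window B: 2024-12-02 08:17:00 to 2024-12-02 08:33:00
3. Overlap period: 2024-12-02 08:17:00 to 2024-12-02 08:23:00
4. Count LOGOUT events in overlap: 2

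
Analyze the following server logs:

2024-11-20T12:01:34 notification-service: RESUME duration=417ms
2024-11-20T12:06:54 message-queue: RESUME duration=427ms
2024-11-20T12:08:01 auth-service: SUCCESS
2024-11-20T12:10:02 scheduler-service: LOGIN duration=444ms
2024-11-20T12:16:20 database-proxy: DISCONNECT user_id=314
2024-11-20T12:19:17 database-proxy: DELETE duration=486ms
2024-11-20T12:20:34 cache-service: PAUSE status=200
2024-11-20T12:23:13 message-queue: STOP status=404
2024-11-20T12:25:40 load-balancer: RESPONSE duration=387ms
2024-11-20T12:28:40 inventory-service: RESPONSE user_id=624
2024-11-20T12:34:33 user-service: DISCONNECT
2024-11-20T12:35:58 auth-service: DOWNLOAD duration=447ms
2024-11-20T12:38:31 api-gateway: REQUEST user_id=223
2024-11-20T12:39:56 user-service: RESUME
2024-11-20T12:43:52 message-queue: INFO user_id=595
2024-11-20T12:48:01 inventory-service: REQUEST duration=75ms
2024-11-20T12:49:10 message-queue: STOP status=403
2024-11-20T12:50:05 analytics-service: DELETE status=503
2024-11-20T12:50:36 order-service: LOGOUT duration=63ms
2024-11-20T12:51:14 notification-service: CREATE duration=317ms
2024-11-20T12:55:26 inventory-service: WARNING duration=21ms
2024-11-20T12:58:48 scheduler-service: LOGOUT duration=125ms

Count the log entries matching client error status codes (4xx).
2

To find matching entries:

1. Pattern to match: client error status codes (4xx)
2. Scan each log entry for the pattern
3. Count matches: 2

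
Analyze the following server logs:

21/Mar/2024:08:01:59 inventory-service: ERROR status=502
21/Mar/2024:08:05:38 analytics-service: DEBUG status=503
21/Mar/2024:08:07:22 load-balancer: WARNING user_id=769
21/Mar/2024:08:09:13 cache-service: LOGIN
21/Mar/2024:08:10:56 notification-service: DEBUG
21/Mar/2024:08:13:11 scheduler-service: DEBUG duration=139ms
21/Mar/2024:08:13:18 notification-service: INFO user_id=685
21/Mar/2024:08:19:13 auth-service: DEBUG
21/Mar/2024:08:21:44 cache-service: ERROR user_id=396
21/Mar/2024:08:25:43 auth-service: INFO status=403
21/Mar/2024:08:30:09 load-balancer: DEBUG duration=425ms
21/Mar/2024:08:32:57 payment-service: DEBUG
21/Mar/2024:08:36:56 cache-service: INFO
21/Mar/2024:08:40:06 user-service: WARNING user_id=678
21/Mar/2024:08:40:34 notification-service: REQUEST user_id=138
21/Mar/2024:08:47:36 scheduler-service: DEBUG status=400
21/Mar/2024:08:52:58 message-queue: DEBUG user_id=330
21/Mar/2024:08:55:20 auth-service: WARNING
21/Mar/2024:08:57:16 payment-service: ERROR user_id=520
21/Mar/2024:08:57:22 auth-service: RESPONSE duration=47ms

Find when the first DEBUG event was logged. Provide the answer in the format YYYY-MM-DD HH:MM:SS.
2024-03-21 08:05:38

To find the first event:

1. Filter for all DEBUG events
2. Sort by timestamp
3. Select the first one
4. Timestamp: 2024-03-21 08:05:38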